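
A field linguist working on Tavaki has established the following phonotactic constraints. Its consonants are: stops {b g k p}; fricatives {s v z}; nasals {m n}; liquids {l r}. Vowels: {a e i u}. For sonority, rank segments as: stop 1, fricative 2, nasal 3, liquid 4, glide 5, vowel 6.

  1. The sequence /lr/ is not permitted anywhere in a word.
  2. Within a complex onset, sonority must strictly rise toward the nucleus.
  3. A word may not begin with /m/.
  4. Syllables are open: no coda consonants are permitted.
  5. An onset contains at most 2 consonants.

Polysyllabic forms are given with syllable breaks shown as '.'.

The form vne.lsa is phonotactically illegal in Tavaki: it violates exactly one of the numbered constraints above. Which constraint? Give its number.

2

vne.lsa: syllable 2 onset /ls/: /l/ (liquid, 4) → /s/ (fricative, 2) does not rise.
This is a violation of constraint 2: "Within a complex onset, sonority must strictly rise toward the nucleus."
The remaining constraints (1, 3, 4, 5) are satisfied.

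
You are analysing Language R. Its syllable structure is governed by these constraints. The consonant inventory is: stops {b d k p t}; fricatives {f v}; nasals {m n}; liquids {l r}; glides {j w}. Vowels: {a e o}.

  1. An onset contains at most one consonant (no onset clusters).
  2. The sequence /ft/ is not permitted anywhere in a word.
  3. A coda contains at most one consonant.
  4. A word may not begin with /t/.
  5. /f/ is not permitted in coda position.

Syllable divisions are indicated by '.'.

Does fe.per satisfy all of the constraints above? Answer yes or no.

fe.per — σ1 onset /f/, coda /∅/ ok; σ2 onset /p/, coda /r/ ok → permitted

yes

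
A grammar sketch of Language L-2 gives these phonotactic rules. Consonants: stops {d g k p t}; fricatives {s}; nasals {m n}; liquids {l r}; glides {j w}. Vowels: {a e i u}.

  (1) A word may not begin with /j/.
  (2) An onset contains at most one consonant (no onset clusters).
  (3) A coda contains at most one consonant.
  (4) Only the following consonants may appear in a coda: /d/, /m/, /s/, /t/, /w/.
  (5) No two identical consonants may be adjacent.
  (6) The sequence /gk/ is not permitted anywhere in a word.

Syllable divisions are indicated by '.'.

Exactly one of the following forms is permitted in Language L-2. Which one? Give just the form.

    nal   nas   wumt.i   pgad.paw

nal — violates constraint 4: syllable 1 coda contains /l/, which is not a licensed coda consonant → not permitted
nas — σ1 onset /n/, coda /s/ ok → permitted
wumt.i — violates constraint 3: syllable 1 coda /mt/ has 2 consonants (> 1) → not permitted
pgad.paw — violates constraint 2: syllable 1 onset /pg/ has 2 consonants (> 1) → not permitted

nas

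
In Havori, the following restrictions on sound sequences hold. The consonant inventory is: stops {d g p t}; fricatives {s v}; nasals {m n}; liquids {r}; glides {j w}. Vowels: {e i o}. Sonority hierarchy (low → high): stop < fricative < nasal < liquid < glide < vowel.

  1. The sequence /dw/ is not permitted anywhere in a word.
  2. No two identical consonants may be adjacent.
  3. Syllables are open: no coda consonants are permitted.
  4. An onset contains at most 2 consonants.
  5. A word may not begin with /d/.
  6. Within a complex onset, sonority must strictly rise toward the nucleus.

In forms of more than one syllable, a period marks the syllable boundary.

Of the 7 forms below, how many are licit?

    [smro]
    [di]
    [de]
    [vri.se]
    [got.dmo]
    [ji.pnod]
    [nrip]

1

[smro] — violates constraint 4: syllable 1 onset /smr/ has 3 consonants (> 2) → illicit
[di] — violates constraint 5: word begins with /d/ → illicit
[de] — violates constraint 5: word begins with /d/ → illicit
[vri.se] — σ1 onset /vr/ (2→4 rises), coda /∅/ ok; σ2 onset /s/, coda /∅/ ok → licit
[got.dmo] — violates constraint 3: syllable 1 coda /t/ has 1 consonant (> 0) → illicit
[ji.pnod] — violates constraint 3: syllable 2 coda /d/ has 1 consonant (> 0) → illicit
[nrip] — violates constraint 3: syllable 1 coda /p/ has 1 consonant (> 0) → illicit
Licit: [vri.se] → 1.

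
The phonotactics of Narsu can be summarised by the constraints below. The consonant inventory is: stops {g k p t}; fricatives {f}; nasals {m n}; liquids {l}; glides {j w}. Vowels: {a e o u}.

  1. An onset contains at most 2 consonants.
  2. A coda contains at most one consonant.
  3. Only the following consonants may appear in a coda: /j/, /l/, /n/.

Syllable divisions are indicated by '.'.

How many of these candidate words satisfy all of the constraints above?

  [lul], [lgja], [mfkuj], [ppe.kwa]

2

[lul] — σ1 onset /l/, coda /l/ ok → phonotactically legal
[lgja] — violates constraint 1: syllable 1 onset /lgj/ has 3 consonants (> 2) → phonotactically illegal
[mfkuj] — violates constraint 1: syllable 1 onset /mfk/ has 3 consonants (> 2) → phonotactically illegal
[ppe.kwa] — σ1 onset /pp/ (2C), coda /∅/ ok; σ2 onset /kw/ (2C), coda /∅/ ok → phonotactically legal
Phonotactically legal: [lul], [ppe.kwa] → 2.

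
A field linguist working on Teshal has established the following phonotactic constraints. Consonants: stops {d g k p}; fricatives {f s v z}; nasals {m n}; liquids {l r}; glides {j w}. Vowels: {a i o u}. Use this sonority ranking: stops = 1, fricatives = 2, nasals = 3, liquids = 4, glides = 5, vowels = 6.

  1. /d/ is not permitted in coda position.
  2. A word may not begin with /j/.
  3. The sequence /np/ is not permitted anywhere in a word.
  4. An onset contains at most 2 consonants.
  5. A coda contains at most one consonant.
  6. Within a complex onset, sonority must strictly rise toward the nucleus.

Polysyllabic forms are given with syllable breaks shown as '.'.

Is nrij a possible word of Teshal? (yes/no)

nrij — σ1 onset /nr/ (3→4 rises), coda /j/ ok → licit

yes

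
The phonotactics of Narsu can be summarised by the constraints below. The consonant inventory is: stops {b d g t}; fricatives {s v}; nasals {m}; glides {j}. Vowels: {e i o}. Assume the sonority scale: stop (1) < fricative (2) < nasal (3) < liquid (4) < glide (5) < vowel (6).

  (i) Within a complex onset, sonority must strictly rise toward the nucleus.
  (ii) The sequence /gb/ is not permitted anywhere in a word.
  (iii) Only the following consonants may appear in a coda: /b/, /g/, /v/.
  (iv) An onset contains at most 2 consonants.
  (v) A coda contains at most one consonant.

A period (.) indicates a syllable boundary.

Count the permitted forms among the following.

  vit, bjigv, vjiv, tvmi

vit — violates constraint (iii): syllable 1 coda contains /t/, which is not a licensed coda consonant → not permitted
bjigv — violates constraint (v): syllable 1 coda /gv/ has 2 consonants (> 1) → not permitted
vjiv — σ1 onset /vj/ (2→5 rises), coda /v/ ok → permitted
tvmi — violates constraint (iv): syllable 1 onset /tvm/ has 3 consonants (> 2) → not permitted
Permitted: vjiv → 1.

1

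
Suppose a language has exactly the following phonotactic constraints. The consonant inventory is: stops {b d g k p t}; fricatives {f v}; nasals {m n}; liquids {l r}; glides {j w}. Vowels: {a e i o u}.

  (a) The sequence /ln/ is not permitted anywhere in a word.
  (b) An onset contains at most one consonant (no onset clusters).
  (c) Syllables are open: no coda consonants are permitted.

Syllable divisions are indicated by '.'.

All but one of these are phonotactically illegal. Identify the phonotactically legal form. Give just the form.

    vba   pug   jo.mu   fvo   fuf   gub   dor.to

jo.mu

vba — violates constraint (b): syllable 1 onset /vb/ has 2 consonants (> 1) → phonotactically illegal
pug — violates constraint (c): syllable 1 coda /g/ has 1 consonant (> 0) → phonotactically illegal
jo.mu — σ1 onset /j/, coda /∅/ ok; σ2 onset /m/, coda /∅/ ok → phonotactically legal
fvo — violates constraint (b): syllable 1 onset /fv/ has 2 consonants (> 1) → phonotactically illegal
fuf — violates constraint (c): syllable 1 coda /f/ has 1 consonant (> 0) → phonotactically illegal
gub — violates constraint (c): syllable 1 coda /b/ has 1 consonant (> 0) → phonotactically illegal
dor.to — violates constraint (c): syllable 1 coda /r/ has 1 consonant (> 0) → phonotactically illegal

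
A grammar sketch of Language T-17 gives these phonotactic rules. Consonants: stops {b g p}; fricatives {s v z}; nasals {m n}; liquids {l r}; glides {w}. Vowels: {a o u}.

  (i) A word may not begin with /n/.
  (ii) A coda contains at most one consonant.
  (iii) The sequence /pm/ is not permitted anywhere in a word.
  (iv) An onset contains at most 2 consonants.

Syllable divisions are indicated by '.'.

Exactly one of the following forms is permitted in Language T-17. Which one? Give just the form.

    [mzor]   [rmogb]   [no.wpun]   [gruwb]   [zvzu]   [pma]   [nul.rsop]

[mzor] — σ1 onset /mz/ (2C), coda /r/ ok → permitted
[rmogb] — violates constraint (ii): syllable 1 coda /gb/ has 2 consonants (> 1) → not permitted
[no.wpun] — violates constraint (i): word begins with /n/ → not permitted
[gruwb] — violates constraint (ii): syllable 1 coda /wb/ has 2 consonants (> 1) → not permitted
[zvzu] — violates constraint (iv): syllable 1 onset /zvz/ has 3 consonants (> 2) → not permitted
[pma] — violates constraint (iii): contains banned sequence /pm/ → not permitted
[nul.rsop] — violates constraint (i): word begins with /n/ → not permitted

[mzor]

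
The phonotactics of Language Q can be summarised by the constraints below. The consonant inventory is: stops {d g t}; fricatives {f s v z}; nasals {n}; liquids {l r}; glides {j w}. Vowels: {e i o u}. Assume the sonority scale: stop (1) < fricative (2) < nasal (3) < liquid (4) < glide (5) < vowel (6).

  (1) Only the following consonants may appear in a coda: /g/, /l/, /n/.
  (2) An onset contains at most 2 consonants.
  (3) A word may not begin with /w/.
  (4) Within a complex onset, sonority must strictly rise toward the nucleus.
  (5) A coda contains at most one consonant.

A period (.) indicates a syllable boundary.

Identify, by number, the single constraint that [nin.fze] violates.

[nin.fze]: syllable 2 onset /fz/: /f/ (fricative, 2) → /z/ (fricative, 2) does not rise.
This is a violation of constraint 4: "Within a complex onset, sonority must strictly rise toward the nucleus."
The remaining constraints (1, 2, 3, 5) are satisfied.

4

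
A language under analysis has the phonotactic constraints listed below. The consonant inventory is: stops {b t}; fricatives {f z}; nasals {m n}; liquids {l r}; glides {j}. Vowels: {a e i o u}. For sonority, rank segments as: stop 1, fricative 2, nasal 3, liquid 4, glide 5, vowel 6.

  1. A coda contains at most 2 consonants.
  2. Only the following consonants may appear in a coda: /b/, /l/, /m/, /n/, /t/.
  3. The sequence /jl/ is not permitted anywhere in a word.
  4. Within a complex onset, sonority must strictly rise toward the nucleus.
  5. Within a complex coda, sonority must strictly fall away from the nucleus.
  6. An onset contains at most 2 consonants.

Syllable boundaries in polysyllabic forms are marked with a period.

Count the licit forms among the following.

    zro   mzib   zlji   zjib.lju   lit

3

zro — σ1 onset /zr/ (2→4 rises), coda /∅/ ok → licit
mzib — violates constraint 4: syllable 1 onset /mz/: /m/ (nasal, 3) → /z/ (fricative, 2) does not rise → illicit
zlji — violates constraint 6: syllable 1 onset /zlj/ has 3 consonants (> 2) → illicit
zjib.lju — σ1 onset /zj/ (2→5 rises), coda /b/ ok; σ2 onset /lj/ (4→5 rises), coda /∅/ ok → licit
lit — σ1 onset /l/, coda /t/ ok → licit
Licit: zro, zjib.lju, lit → 3.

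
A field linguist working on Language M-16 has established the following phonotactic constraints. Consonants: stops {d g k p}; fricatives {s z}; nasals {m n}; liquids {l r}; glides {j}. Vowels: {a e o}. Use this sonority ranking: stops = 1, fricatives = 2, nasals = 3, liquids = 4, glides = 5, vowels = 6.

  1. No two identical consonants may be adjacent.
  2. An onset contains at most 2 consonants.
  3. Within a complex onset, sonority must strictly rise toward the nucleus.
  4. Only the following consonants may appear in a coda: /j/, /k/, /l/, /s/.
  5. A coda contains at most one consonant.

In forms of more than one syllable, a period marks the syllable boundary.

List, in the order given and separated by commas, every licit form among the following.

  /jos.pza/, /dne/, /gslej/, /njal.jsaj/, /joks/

/jos.pza/, /dne/

/jos.pza/ — σ1 onset /j/, coda /s/ ok; σ2 onset /pz/ (1→2 rises), coda /∅/ ok → licit
/dne/ — σ1 onset /dn/ (1→3 rises), coda /∅/ ok → licit
/gslej/ — violates constraint 2: syllable 1 onset /gsl/ has 3 consonants (> 2) → illicit
/njal.jsaj/ — violates constraint 3: syllable 2 onset /js/: /j/ (glide, 5) → /s/ (fricative, 2) does not rise → illicit
/joks/ — violates constraint 5: syllable 1 coda /ks/ has 2 consonants (> 1) → illicit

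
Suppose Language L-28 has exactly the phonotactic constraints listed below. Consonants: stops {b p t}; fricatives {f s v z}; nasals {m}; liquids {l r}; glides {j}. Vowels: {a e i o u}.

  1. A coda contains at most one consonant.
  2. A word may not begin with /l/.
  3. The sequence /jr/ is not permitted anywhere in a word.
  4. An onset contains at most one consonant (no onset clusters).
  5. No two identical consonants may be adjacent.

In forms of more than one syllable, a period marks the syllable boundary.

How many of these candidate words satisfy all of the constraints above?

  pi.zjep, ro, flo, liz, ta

pi.zjep — violates constraint 4: syllable 2 onset /zj/ has 2 consonants (> 1) → phonotactically illegal
ro — σ1 onset /r/, coda /∅/ ok → phonotactically legal
flo — violates constraint 4: syllable 1 onset /fl/ has 2 consonants (> 1) → phonotactically illegal
liz — violates constraint 2: word begins with /l/ → phonotactically illegal
ta — σ1 onset /t/, coda /∅/ ok → phonotactically legal
Phonotactically legal: ro, ta → 2.

2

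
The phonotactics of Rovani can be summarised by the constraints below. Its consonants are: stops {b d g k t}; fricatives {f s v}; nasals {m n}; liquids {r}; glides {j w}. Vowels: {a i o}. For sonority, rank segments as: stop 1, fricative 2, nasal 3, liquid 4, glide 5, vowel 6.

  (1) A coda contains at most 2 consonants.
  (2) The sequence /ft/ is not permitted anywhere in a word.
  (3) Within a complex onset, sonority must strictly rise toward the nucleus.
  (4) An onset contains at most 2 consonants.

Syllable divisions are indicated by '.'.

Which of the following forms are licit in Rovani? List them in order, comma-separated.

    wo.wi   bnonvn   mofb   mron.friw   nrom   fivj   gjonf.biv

wo.wi — σ1 onset /w/, coda /∅/ ok; σ2 onset /w/, coda /∅/ ok → licit
bnonvn — violates constraint 1: syllable 1 coda /nvn/ has 3 consonants (> 2) → illicit
mofb — σ1 onset /m/, coda /fb/ (2C) ok → licit
mron.friw — σ1 onset /mr/ (3→4 rises), coda /n/ ok; σ2 onset /fr/ (2→4 rises), coda /w/ ok → licit
nrom — σ1 onset /nr/ (3→4 rises), coda /m/ ok → licit
fivj — σ1 onset /f/, coda /vj/ (2C) ok → licit
gjonf.biv — σ1 onset /gj/ (1→5 rises), coda /nf/ (2C) ok; σ2 onset /b/, coda /v/ ok → licit

wo.wi, mofb, mron.friw, nrom, fivj, gjonf.biv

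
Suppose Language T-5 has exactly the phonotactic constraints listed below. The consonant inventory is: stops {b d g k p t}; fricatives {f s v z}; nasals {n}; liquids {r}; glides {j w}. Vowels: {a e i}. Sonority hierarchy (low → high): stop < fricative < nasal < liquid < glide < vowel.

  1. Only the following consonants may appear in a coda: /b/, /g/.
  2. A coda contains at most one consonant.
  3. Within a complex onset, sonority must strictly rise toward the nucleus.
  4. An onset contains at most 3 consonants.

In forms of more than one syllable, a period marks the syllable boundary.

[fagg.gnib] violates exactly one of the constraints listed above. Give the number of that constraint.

[fagg.gnib]: syllable 1 coda /gg/ has 2 consonants (> 1).
This is a violation of constraint 2: "A coda contains at most one consonant."
The remaining constraints (1, 3, 4) are satisfied.

2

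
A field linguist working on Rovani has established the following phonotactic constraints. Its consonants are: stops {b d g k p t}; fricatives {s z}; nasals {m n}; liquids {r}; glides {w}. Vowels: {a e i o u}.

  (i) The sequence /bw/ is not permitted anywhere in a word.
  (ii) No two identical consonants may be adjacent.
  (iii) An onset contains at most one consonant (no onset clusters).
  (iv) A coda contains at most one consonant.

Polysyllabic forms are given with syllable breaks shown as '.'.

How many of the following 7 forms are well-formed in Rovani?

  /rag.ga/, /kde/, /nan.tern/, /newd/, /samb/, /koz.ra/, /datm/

/rag.ga/ — violates constraint (ii): adjacent identical consonants /gg/ → ill-formed
/kde/ — violates constraint (iii): syllable 1 onset /kd/ has 2 consonants (> 1) → ill-formed
/nan.tern/ — violates constraint (iv): syllable 2 coda /rn/ has 2 consonants (> 1) → ill-formed
/newd/ — violates constraint (iv): syllable 1 coda /wd/ has 2 consonants (> 1) → ill-formed
/samb/ — violates constraint (iv): syllable 1 coda /mb/ has 2 consonants (> 1) → ill-formed
/koz.ra/ — σ1 onset /k/, coda /z/ ok; σ2 onset /r/, coda /∅/ ok → well-formed
/datm/ — violates constraint (iv): syllable 1 coda /tm/ has 2 consonants (> 1) → ill-formed
Well-formed: /koz.ra/ → 1.

1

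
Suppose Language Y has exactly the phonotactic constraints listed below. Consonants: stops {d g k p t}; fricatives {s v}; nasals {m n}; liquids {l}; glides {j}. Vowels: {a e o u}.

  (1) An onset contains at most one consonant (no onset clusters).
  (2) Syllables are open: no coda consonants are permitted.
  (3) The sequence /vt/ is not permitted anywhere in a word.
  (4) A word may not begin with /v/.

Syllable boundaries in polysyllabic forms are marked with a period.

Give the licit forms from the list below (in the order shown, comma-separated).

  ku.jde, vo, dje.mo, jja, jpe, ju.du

ju.du

ku.jde — violates constraint 1: syllable 2 onset /jd/ has 2 consonants (> 1) → illicit
vo — violates constraint 4: word begins with /v/ → illicit
dje.mo — violates constraint 1: syllable 1 onset /dj/ has 2 consonants (> 1) → illicit
jja — violates constraint 1: syllable 1 onset /jj/ has 2 consonants (> 1) → illicit
jpe — violates constraint 1: syllable 1 onset /jp/ has 2 consonants (> 1) → illicit
ju.du — σ1 onset /j/, coda /∅/ ok; σ2 onset /d/, coda /∅/ ok → licit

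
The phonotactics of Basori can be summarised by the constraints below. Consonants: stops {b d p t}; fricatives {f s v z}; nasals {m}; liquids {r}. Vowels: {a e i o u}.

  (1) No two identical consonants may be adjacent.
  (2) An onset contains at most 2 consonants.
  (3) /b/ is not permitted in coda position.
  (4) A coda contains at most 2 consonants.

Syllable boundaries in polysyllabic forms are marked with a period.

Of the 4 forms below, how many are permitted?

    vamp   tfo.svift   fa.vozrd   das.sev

vamp — σ1 onset /v/, coda /mp/ (2C) ok → permitted
tfo.svift — σ1 onset /tf/ (2C), coda /∅/ ok; σ2 onset /sv/ (2C), coda /ft/ (2C) ok → permitted
fa.vozrd — violates constraint 4: syllable 2 coda /zrd/ has 3 consonants (> 2) → not permitted
das.sev — violates constraint 1: adjacent identical consonants /ss/ → not permitted
Permitted: vamp, tfo.svift → 2.

2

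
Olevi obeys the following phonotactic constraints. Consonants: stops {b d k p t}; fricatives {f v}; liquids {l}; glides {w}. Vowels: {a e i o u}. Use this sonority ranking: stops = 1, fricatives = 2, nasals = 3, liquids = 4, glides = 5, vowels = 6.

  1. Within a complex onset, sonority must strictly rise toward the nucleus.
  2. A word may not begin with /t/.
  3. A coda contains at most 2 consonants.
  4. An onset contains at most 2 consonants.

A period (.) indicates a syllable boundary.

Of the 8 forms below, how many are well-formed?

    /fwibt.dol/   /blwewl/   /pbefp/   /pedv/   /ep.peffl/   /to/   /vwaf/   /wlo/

3

/fwibt.dol/ — σ1 onset /fw/ (2→5 rises), coda /bt/ (2C) ok; σ2 onset /d/, coda /l/ ok → well-formed
/blwewl/ — violates constraint 4: syllable 1 onset /blw/ has 3 consonants (> 2) → ill-formed
/pbefp/ — violates constraint 1: syllable 1 onset /pb/: /p/ (stop, 1) → /b/ (stop, 1) does not rise → ill-formed
/pedv/ — σ1 onset /p/, coda /dv/ (2C) ok → well-formed
/ep.peffl/ — violates constraint 3: syllable 2 coda /ffl/ has 3 consonants (> 2) → ill-formed
/to/ — violates constraint 2: word begins with /t/ → ill-formed
/vwaf/ — σ1 onset /vw/ (2→5 rises), coda /f/ ok → well-formed
/wlo/ — violates constraint 1: syllable 1 onset /wl/: /w/ (glide, 5) → /l/ (liquid, 4) does not rise → ill-formed
Well-formed: /fwibt.dol/, /pedv/, /vwaf/ → 3.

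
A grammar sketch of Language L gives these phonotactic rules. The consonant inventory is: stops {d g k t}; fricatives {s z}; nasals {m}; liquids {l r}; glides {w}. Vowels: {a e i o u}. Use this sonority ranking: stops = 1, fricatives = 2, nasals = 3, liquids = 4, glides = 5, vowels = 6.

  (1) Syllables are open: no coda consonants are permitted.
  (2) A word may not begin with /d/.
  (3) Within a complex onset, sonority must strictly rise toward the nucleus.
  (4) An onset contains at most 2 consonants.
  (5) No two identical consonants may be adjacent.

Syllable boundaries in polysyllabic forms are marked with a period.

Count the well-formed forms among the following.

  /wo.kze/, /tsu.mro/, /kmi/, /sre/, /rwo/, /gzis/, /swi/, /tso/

7

/wo.kze/ — σ1 onset /w/, coda /∅/ ok; σ2 onset /kz/ (1→2 rises), coda /∅/ ok → well-formed
/tsu.mro/ — σ1 onset /ts/ (1→2 rises), coda /∅/ ok; σ2 onset /mr/ (3→4 rises), coda /∅/ ok → well-formed
/kmi/ — σ1 onset /km/ (1→3 rises), coda /∅/ ok → well-formed
/sre/ — σ1 onset /sr/ (2→4 rises), coda /∅/ ok → well-formed
/rwo/ — σ1 onset /rw/ (4→5 rises), coda /∅/ ok → well-formed
/gzis/ — violates constraint 1: syllable 1 coda /s/ has 1 consonant (> 0) → ill-formed
/swi/ — σ1 onset /sw/ (2→5 rises), coda /∅/ ok → well-formed
/tso/ — σ1 onset /ts/ (1→2 rises), coda /∅/ ok → well-formed
Well-formed: /wo.kze/, /tsu.mro/, /kmi/, /sre/, /rwo/, /swi/, /tso/ → 7.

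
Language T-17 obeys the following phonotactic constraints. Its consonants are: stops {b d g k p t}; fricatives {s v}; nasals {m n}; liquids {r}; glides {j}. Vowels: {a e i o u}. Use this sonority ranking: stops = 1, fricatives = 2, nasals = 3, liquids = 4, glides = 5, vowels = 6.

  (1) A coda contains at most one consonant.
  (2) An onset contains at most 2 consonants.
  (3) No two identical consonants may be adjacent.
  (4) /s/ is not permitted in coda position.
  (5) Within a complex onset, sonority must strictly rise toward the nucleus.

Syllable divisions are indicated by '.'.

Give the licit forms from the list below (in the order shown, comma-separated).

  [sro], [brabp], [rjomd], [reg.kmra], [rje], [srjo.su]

[sro], [rje]

[sro] — σ1 onset /sr/ (2→4 rises), coda /∅/ ok → licit
[brabp] — violates constraint 1: syllable 1 coda /bp/ has 2 consonants (> 1) → illicit
[rjomd] — violates constraint 1: syllable 1 coda /md/ has 2 consonants (> 1) → illicit
[reg.kmra] — violates constraint 2: syllable 2 onset /kmr/ has 3 consonants (> 2) → illicit
[rje] — σ1 onset /rj/ (4→5 rises), coda /∅/ ok → licit
[srjo.su] — violates constraint 2: syllable 1 onset /srj/ has 3 consonants (> 2) → illicit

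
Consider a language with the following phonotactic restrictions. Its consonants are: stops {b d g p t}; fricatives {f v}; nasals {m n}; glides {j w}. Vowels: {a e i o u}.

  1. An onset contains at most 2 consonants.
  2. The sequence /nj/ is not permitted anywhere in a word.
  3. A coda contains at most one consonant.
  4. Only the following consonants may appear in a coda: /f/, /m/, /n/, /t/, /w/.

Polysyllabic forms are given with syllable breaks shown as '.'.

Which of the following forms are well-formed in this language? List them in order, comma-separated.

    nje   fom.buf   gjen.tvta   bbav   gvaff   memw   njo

fom.buf

nje — violates constraint 2: contains banned sequence /nj/ → ill-formed
fom.buf — σ1 onset /f/, coda /m/ ok; σ2 onset /b/, coda /f/ ok → well-formed
gjen.tvta — violates constraint 1: syllable 2 onset /tvt/ has 3 consonants (> 2) → ill-formed
bbav — violates constraint 4: syllable 1 coda contains /v/, which is not a licensed coda consonant → ill-formed
gvaff — violates constraint 3: syllable 1 coda /ff/ has 2 consonants (> 1) → ill-formed
memw — violates constraint 3: syllable 1 coda /mw/ has 2 consonants (> 1) → ill-formed
njo — violates constraint 2: contains banned sequence /nj/ → ill-formed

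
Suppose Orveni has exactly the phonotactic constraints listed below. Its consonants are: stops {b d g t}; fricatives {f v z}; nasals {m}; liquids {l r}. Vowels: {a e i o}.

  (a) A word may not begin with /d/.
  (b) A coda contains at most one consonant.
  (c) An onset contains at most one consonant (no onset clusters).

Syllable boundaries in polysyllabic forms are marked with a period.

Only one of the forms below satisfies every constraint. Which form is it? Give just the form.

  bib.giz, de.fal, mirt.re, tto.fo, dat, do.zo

bib.giz — σ1 onset /b/, coda /b/ ok; σ2 onset /g/, coda /z/ ok → licit
de.fal — violates constraint (a): word begins with /d/ → illicit
mirt.re — violates constraint (b): syllable 1 coda /rt/ has 2 consonants (> 1) → illicit
tto.fo — violates constraint (c): syllable 1 onset /tt/ has 2 consonants (> 1) → illicit
dat — violates constraint (a): word begins with /d/ → illicit
do.zo — violates constraint (a): word begins with /d/ → illicit

bib.giz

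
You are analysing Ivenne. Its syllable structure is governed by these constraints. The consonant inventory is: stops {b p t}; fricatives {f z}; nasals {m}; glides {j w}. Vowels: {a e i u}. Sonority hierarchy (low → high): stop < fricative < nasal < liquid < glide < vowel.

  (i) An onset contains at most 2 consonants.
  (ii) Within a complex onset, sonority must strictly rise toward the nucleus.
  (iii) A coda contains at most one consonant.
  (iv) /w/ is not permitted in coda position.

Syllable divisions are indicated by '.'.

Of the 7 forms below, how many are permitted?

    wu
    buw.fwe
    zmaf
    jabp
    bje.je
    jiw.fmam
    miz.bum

wu — σ1 onset /w/, coda /∅/ ok → permitted
buw.fwe — violates constraint (iv): syllable 1 coda contains /w/ → not permitted
zmaf — σ1 onset /zm/ (2→3 rises), coda /f/ ok → permitted
jabp — violates constraint (iii): syllable 1 coda /bp/ has 2 consonants (> 1) → not permitted
bje.je — σ1 onset /bj/ (1→5 rises), coda /∅/ ok; σ2 onset /j/, coda /∅/ ok → permitted
jiw.fmam — violates constraint (iv): syllable 1 coda contains /w/ → not permitted
miz.bum — σ1 onset /m/, coda /z/ ok; σ2 onset /b/, coda /m/ ok → permitted
Permitted: wu, zmaf, bje.je, miz.bum → 4.

4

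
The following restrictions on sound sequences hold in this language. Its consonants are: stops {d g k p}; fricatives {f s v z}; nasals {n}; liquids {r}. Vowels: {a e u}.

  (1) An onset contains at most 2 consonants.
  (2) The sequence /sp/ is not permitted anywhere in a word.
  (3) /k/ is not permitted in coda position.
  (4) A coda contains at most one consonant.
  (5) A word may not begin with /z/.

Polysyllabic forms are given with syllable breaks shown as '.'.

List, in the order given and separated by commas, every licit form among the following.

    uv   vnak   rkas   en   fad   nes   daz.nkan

uv — σ1 onset /∅/, coda /v/ ok → licit
vnak — violates constraint 3: syllable 1 coda contains /k/ → illicit
rkas — σ1 onset /rk/ (2C), coda /s/ ok → licit
en — σ1 onset /∅/, coda /n/ ok → licit
fad — σ1 onset /f/, coda /d/ ok → licit
nes — σ1 onset /n/, coda /s/ ok → licit
daz.nkan — σ1 onset /d/, coda /z/ ok; σ2 onset /nk/ (2C), coda /n/ ok → licit

uv, rkas, en, fad, nes, daz.nkan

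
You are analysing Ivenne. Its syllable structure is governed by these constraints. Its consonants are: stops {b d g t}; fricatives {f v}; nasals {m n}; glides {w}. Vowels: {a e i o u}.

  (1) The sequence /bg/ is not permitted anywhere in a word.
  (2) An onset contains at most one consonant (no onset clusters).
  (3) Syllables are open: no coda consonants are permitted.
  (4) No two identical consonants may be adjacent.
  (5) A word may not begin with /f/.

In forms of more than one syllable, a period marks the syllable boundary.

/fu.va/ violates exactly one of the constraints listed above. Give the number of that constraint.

5

/fu.va/: word begins with /f/.
This is a violation of constraint 5: "A word may not begin with /f/."
The remaining constraints (1, 2, 3, 4) are satisfied.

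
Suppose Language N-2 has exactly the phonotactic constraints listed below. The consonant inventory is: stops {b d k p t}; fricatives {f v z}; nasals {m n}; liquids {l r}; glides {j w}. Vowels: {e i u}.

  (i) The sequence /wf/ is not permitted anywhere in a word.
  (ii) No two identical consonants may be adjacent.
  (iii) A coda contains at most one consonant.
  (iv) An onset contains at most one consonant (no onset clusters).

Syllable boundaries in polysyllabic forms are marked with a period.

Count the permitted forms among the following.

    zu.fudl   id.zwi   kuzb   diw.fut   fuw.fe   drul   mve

0

zu.fudl — violates constraint (iii): syllable 2 coda /dl/ has 2 consonants (> 1) → not permitted
id.zwi — violates constraint (iv): syllable 2 onset /zw/ has 2 consonants (> 1) → not permitted
kuzb — violates constraint (iii): syllable 1 coda /zb/ has 2 consonants (> 1) → not permitted
diw.fut — violates constraint (i): contains banned sequence /wf/ → not permitted
fuw.fe — violates constraint (i): contains banned sequence /wf/ → not permitted
drul — violates constraint (iv): syllable 1 onset /dr/ has 2 consonants (> 1) → not permitted
mve — violates constraint (iv): syllable 1 onset /mv/ has 2 consonants (> 1) → not permitted
No form is permitted → 0.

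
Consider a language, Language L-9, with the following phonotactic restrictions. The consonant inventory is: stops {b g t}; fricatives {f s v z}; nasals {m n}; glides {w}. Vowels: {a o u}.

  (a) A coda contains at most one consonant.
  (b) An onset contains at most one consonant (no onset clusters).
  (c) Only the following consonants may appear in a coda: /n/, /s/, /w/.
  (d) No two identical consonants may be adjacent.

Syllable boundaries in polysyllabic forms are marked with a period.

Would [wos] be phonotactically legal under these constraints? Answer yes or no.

[wos] — σ1 onset /w/, coda /s/ ok → phonotactically legal

yes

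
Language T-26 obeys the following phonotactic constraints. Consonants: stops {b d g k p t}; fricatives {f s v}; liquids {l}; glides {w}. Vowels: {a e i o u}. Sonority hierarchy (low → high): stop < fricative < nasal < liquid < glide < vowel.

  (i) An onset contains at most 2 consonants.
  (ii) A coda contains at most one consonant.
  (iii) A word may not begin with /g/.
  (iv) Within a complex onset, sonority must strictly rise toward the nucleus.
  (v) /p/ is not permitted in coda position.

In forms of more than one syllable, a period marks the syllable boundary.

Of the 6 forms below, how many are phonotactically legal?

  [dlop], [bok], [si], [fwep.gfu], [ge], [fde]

[dlop] — violates constraint (v): syllable 1 coda contains /p/ → phonotactically illegal
[bok] — σ1 onset /b/, coda /k/ ok → phonotactically legal
[si] — σ1 onset /s/, coda /∅/ ok → phonotactically legal
[fwep.gfu] — violates constraint (v): syllable 1 coda contains /p/ → phonotactically illegal
[ge] — violates constraint (iii): word begins with /g/ → phonotactically illegal
[fde] — violates constraint (iv): syllable 1 onset /fd/: /f/ (fricative, 2) → /d/ (stop, 1) does not rise → phonotactically illegal
Phonotactically legal: [bok], [si] → 2.

2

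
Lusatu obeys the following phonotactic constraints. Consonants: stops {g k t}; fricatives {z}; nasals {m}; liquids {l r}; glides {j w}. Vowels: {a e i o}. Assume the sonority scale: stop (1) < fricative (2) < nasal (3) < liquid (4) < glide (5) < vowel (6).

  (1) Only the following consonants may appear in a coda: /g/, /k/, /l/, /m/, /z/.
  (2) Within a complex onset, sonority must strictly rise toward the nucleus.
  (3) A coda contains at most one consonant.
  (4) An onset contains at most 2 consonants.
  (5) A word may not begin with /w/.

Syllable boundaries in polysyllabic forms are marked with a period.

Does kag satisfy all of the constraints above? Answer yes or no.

yes

kag — σ1 onset /k/, coda /g/ ok → well-formed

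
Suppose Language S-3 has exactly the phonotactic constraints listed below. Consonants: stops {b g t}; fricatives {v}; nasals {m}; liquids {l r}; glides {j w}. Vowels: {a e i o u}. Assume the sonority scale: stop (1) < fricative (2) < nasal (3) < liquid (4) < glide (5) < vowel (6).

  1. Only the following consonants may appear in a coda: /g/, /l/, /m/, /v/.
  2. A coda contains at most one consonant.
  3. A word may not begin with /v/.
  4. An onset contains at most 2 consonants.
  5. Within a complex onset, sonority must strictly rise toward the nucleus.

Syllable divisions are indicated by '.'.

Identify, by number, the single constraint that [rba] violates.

5

[rba]: syllable 1 onset /rb/: /r/ (liquid, 4) → /b/ (stop, 1) does not rise.
This is a violation of constraint 5: "Within a complex onset, sonority must strictly rise toward the nucleus."
The remaining constraints (1, 2, 3, 4) are satisfied.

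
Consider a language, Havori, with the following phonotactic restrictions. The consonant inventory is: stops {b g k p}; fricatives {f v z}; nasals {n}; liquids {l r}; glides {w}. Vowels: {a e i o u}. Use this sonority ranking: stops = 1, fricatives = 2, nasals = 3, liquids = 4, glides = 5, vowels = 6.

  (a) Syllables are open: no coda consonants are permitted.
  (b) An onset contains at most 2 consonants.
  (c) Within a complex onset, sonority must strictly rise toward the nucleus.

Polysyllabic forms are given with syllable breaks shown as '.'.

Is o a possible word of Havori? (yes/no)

o — σ1 onset /∅/, coda /∅/ ok → phonotactically legal

yes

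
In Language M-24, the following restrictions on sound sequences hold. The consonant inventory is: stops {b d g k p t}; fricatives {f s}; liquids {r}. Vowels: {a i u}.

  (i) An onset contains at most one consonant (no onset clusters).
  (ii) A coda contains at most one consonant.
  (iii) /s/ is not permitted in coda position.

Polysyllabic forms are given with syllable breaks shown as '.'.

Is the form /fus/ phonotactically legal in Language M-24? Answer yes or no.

no

/fus/ — violates constraint (iii): syllable 1 coda contains /s/ → phonotactically illegal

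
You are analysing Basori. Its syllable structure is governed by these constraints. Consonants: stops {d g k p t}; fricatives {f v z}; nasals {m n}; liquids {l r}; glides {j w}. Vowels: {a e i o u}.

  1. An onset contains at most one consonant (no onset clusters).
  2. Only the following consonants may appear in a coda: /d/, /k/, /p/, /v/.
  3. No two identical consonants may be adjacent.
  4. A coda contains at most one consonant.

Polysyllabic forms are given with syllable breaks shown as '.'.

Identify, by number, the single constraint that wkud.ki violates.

wkud.ki: syllable 1 onset /wk/ has 2 consonants (> 1).
This is a violation of constraint 1: "An onset contains at most one consonant (no onset clusters)."
The remaining constraints (2, 3, 4) are satisfied.

1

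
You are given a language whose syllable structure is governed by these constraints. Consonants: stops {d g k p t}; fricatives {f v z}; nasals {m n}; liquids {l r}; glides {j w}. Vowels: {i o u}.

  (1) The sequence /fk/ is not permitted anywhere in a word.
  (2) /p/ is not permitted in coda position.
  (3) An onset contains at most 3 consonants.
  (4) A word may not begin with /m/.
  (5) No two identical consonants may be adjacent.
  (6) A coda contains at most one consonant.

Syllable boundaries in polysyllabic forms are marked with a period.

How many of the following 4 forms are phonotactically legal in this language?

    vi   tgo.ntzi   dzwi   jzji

vi — σ1 onset /v/, coda /∅/ ok → phonotactically legal
tgo.ntzi — σ1 onset /tg/ (2C), coda /∅/ ok; σ2 onset /ntz/ (3C), coda /∅/ ok → phonotactically legal
dzwi — σ1 onset /dzw/ (3C), coda /∅/ ok → phonotactically legal
jzji — σ1 onset /jzj/ (3C), coda /∅/ ok → phonotactically legal
Phonotactically legal: vi, tgo.ntzi, dzwi, jzji → 4.

4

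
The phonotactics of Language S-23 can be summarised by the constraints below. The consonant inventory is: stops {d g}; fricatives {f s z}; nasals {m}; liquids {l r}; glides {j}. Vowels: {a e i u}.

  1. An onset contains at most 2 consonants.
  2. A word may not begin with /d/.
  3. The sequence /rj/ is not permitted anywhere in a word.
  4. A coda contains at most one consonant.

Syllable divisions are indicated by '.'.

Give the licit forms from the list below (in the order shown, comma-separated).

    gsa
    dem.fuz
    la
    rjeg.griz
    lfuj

gsa, la, lfuj

gsa — σ1 onset /gs/ (2C), coda /∅/ ok → licit
dem.fuz — violates constraint 2: word begins with /d/ → illicit
la — σ1 onset /l/, coda /∅/ ok → licit
rjeg.griz — violates constraint 3: contains banned sequence /rj/ → illicit
lfuj — σ1 onset /lf/ (2C), coda /j/ ok → licit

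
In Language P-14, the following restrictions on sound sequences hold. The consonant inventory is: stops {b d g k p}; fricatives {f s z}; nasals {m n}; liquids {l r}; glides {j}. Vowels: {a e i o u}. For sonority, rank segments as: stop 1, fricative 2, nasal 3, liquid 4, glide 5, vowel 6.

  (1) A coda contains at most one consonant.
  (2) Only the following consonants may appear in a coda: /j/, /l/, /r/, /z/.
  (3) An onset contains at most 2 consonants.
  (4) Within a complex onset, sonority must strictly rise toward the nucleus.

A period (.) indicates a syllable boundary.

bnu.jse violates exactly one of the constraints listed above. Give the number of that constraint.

bnu.jse: syllable 2 onset /js/: /j/ (glide, 5) → /s/ (fricative, 2) does not rise.
This is a violation of constraint 4: "Within a complex onset, sonority must strictly rise toward the nucleus."
The remaining constraints (1, 2, 3) are satisfied.

4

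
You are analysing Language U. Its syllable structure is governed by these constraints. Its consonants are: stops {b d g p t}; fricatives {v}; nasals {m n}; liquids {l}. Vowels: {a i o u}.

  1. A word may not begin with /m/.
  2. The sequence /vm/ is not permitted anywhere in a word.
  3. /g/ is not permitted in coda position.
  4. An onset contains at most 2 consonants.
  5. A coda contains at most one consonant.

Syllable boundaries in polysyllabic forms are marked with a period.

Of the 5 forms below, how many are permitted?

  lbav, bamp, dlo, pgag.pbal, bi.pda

3

lbav — σ1 onset /lb/ (2C), coda /v/ ok → permitted
bamp — violates constraint 5: syllable 1 coda /mp/ has 2 consonants (> 1) → not permitted
dlo — σ1 onset /dl/ (2C), coda /∅/ ok → permitted
pgag.pbal — violates constraint 3: syllable 1 coda contains /g/ → not permitted
bi.pda — σ1 onset /b/, coda /∅/ ok; σ2 onset /pd/ (2C), coda /∅/ ok → permitted
Permitted: lbav, dlo, bi.pda → 3.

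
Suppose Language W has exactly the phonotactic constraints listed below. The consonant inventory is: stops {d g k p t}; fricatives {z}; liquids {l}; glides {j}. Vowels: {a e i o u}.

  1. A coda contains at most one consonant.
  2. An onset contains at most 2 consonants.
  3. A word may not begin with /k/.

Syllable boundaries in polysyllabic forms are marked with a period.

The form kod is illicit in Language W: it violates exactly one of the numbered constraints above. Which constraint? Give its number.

3

kod: word begins with /k/.
This is a violation of constraint 3: "A word may not begin with /k/."
The remaining constraints (1, 2) are satisfied.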